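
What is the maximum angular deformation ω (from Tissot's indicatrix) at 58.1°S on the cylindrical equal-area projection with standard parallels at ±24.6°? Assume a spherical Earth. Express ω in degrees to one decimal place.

For cylindrical equal-area with standard parallel φ₀, h = cos φ / cos φ₀ and k = cos φ₀ / cos φ, so h·k = 1.
At 58.1°: h = 0.5812, k = 1.721; principal scales a = 1.721, b = 0.5812.
sin(ω/2) = (a − b)/(a + b) = 1.139/2.302 = 0.4950, so ω = 2 arcsin(0.4950) ≈ 59.3°.

59.3°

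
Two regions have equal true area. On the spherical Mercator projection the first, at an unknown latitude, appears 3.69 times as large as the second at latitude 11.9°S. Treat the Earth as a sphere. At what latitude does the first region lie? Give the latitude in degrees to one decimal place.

59.4°

For equal true areas on Mercator, apparent areas scale as sec²φ, so the ratio is cos²φ₂ / cos²φ₁.
cos²φ₂ / cos²φ₁ = 3.69  ⇒  cos φ₁ = cos 11.9° / √3.69 = 0.9785/1.921 = 0.5094.
φ₁ = arccos(0.5094) ≈ 59.4°.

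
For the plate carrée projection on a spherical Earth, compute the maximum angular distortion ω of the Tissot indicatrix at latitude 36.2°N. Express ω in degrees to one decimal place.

For the equirectangular projection with φ₀ = 0 (plate carrée), h = 1 along meridians and k = sec φ along parallels.
At 36.2°: h = 1.000, k = 1.239; principal scales a = 1.239, b = 1.000.
sin(ω/2) = (a − b)/(a + b) = 0.2392/2.239 = 0.1068, so ω = 2 arcsin(0.1068) ≈ 12.3°.

12.3°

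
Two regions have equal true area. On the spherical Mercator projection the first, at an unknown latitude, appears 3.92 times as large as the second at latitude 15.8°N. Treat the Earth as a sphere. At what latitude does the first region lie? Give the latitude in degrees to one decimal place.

60.9°

On Mercator, (apparent₁)/(apparent₂) = sec²φ₁ / sec²φ₂ when true areas are equal.
cos²φ₂ / cos²φ₁ = 3.92  ⇒  cos φ₁ = cos 15.8° / √3.92 = 0.9622/1.980 = 0.4860.
φ₁ = arccos(0.4860) ≈ 60.9°.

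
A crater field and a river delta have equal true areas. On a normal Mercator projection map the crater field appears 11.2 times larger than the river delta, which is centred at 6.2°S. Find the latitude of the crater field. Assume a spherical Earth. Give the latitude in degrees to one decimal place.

On Mercator, (apparent₁)/(apparent₂) = sec²φ₁ / sec²φ₂ when true areas are equal.
cos²φ₂ / cos²φ₁ = 11.2  ⇒  cos φ₁ = cos 6.2° / √11.2 = 0.9942/3.347 = 0.2971.
φ₁ = arccos(0.2971) ≈ 72.7°.

72.7°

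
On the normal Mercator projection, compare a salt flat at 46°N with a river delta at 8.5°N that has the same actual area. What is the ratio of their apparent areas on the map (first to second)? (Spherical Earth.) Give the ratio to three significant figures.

2.03

Mercator is conformal with k = sec φ, so areal scale = k² = sec²φ.
At 46°: sec²(46°) = 1/0.6947² = 2.072.
At 8.5°: sec²(8.5°) = 1/0.9890² = 1.022.
Ratio = 2.072/1.022 = cos²(8.5°)/cos²(46°) ≈ 2.03.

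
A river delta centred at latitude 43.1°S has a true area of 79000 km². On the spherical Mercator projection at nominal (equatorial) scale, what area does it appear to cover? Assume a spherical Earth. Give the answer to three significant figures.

For Mercator, h = k = sec φ (a conformal cylindrical projection has a single point scale, 1/cos φ).
Areal scale = k² = sec²φ = 1/cos²(43.1°) = 1/0.7302² = 1.876.
Apparent area = 79000 × 1.876 ≈ 148000 km².

148000 km²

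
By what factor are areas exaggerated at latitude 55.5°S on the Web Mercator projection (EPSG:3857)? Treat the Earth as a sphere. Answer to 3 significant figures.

3.12

Mercator is conformal, so the point scale is isotropic: h = k = sec φ = 1/cos φ.
Areal scale = k² = sec²φ = 1/cos²(55.5°) = 1/0.5664² = 3.117.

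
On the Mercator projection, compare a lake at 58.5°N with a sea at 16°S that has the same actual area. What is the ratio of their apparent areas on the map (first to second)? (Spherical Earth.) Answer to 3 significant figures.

On Mercator, area is exaggerated by sec²φ = 1/cos²φ.
At 58.5°: sec²(58.5°) = 1/0.5225² = 3.663.
At 16°: sec²(16°) = 1/0.9613² = 1.082.
Ratio = 3.663/1.082 = cos²(16°)/cos²(58.5°) ≈ 3.38.

3.38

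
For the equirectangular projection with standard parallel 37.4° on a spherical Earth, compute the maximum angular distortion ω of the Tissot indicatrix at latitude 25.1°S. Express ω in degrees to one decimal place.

7.5°

In the equirectangular projection with standard parallel φ₀ = 37.4° (x = Rλ cos φ₀, y = Rφ), meridians are true-scale (h = 1) and the parallel scale is k = cos φ₀ / cos φ.
At 25.1°: h = 1.000, k = 0.8773; principal scales a = 1.000, b = 0.8773.
sin(ω/2) = (a − b)/(a + b) = 0.1227/1.877 = 0.06539, so ω = 2 arcsin(0.06539) ≈ 7.5°.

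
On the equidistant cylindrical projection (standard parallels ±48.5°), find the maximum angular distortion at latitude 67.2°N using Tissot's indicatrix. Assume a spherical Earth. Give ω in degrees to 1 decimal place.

With standard parallel φ₀ = 48.5°, the equirectangular projection gives x = Rλ cos φ₀, y = Rφ, so h = 1 and k = cos 48.5° / cos φ.
At 67.2°: h = 1.000, k = 1.710; principal scales a = 1.710, b = 1.000.
sin(ω/2) = (a − b)/(a + b) = 0.7099/2.710 = 0.2620, so ω = 2 arcsin(0.2620) ≈ 30.4°.

30.4°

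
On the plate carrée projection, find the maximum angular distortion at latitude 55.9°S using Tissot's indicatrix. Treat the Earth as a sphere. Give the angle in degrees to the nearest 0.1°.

In the plate carrée (x = Rλ, y = Rφ), meridians are true-scale (h = 1) and parallels are stretched by k = sec φ.
At 55.9°: h = 1.000, k = 1.784; principal scales a = 1.784, b = 1.000.
sin(ω/2) = (a − b)/(a + b) = 0.7837/2.784 = 0.2815, so ω = 2 arcsin(0.2815) ≈ 32.7°.

32.7°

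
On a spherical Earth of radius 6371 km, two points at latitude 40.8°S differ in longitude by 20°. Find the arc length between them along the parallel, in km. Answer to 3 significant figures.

Arc length along a parallel = R cos φ · Δλ (with Δλ in radians).
= 6371 × cos 40.8° × (20° × π/180) = 6371 × 0.7570 × 0.3491 ≈ 1680 km.

1680 km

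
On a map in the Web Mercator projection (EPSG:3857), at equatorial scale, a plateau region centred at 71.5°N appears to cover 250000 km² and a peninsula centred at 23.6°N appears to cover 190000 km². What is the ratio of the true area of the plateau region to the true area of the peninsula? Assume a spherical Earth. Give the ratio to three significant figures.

0.158

On Mercator the areal scale is sec²φ, so true area = apparent × cos²φ.
True area of plateau region: 250000 × cos²(71.5°) = 250000 × 0.1007 = 25170 km².
True area of peninsula: 190000 × cos²(23.6°) = 190000 × 0.8397 = 159500 km².
Ratio = 25170 / 159500 ≈ 0.158.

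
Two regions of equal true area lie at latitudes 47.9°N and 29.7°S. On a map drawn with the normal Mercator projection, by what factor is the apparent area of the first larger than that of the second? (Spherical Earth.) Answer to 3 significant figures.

On Mercator, area is exaggerated by sec²φ = 1/cos²φ.
At 47.9°: sec²(47.9°) = 1/0.6704² = 2.225.
At 29.7°: sec²(29.7°) = 1/0.8686² = 1.325.
Ratio = 2.225/1.325 = cos²(29.7°)/cos²(47.9°) ≈ 1.68.

1.68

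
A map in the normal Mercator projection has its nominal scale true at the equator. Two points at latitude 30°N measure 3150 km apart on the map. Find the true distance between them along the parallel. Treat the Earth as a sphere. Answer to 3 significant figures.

Mercator is conformal, so the point scale is isotropic: h = k = sec φ = 1/cos φ.
Along the parallel at 30°, map distances are exaggerated by k = sec 30° = 1.155.
True distance = 3150 / 1.155 = 3150 × cos 30° ≈ 2730 km.

2730 km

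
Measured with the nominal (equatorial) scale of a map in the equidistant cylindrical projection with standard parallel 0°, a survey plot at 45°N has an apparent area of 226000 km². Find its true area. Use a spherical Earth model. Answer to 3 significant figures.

160000 km²

For the equirectangular projection with φ₀ = 0 (plate carrée), h = 1 along meridians and k = sec φ along parallels.
Areal scale = h·k = 1 × sec φ; at 45°, h = 1.000, k = 1.414, so h·k = 1.414.
True area = apparent / (areal scale) = 226000 / 1.414 ≈ 160000 km².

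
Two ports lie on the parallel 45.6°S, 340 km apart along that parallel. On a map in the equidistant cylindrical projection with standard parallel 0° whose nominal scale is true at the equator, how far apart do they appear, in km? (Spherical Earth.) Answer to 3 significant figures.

In the plate carrée (x = Rλ, y = Rφ), meridians are true-scale (h = 1) and parallels are stretched by k = sec φ.
Along the parallel, k = sec 45.6° = 1/0.6997 = 1.429.
Map distance = 340 × 1.429 ≈ 486 km.

486 km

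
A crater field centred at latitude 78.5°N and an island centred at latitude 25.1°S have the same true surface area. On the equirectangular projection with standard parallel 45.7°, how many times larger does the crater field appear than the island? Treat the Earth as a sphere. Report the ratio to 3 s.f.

In the equirectangular projection with standard parallel φ₀ = 45.7° (x = Rλ cos φ₀, y = Rφ), meridians are true-scale (h = 1) and the parallel scale is k = cos φ₀ / cos φ.
Areal scale at 78.5°: h·k = 1.000 × 3.503 = 3.503.
Areal scale at 25.1°: h·k = 1.000 × 0.7712 = 0.7712.
Ratio = 3.503/0.7712 ≈ 4.54.

4.54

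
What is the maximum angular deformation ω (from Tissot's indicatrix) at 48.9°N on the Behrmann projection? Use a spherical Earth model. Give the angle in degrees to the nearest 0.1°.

The Behrmann projection is cylindrical equal-area with φ₀ = 30°. For cylindrical equal-area with standard parallel φ₀, h = cos φ / cos φ₀ and k = cos φ₀ / cos φ, so h·k = 1.
At 48.9°: h = 0.7591, k = 1.317; principal scales a = 1.317, b = 0.7591.
sin(ω/2) = (a − b)/(a + b) = 0.5583/2.076 = 0.2689, so ω = 2 arcsin(0.2689) ≈ 31.2°.

31.2°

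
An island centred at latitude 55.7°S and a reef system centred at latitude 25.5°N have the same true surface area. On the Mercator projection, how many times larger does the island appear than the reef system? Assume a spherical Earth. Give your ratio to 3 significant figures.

2.57

On Mercator, area is exaggerated by sec²φ = 1/cos²φ.
At 55.7°: sec²(55.7°) = 1/0.5635² = 3.149.
At 25.5°: sec²(25.5°) = 1/0.9026² = 1.228.
Ratio = 3.149/1.228 = cos²(25.5°)/cos²(55.7°) ≈ 2.57.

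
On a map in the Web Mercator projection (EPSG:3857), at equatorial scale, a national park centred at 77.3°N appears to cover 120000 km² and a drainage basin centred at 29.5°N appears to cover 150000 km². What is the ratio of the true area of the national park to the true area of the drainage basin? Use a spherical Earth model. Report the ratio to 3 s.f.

0.0510

Mercator's areal exaggeration is sec²φ; hence true area = (apparent area) · cos²φ.
True area of national park: 120000 × cos²(77.3°) = 120000 × 0.04833 = 5800 km².
True area of drainage basin: 150000 × cos²(29.5°) = 150000 × 0.7575 = 113600 km².
Ratio = 5800 / 113600 ≈ 0.0510.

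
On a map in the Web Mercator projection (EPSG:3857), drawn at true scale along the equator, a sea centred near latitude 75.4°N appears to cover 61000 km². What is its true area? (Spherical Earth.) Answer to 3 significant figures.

3880 km²

For Mercator, h = k = sec φ (a conformal cylindrical projection has a single point scale, 1/cos φ).
Areal scale = k² = sec²φ = 1/cos²(75.4°) = 1/0.2521² = 15.74.
True area = apparent / (areal scale) = 61000 / 15.74 ≈ 3880 km².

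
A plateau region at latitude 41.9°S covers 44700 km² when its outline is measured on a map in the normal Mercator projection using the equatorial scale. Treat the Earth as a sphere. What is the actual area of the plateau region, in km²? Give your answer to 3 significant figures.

24800 km²

Mercator is conformal, so the point scale is isotropic: h = k = sec φ = 1/cos φ.
Areal scale = k² = sec²φ = 1/cos²(41.9°) = 1/0.7443² = 1.805.
True area = apparent / (areal scale) = 44700 / 1.805 ≈ 24800 km².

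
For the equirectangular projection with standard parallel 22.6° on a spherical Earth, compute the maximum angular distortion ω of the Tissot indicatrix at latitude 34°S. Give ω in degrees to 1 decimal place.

6.2°

With standard parallel φ₀ = 22.6°, the equirectangular projection gives x = Rλ cos φ₀, y = Rφ, so h = 1 and k = cos 22.6° / cos φ.
At 34°: h = 1.000, k = 1.114; principal scales a = 1.114, b = 1.000.
sin(ω/2) = (a − b)/(a + b) = 0.1136/2.114 = 0.05374, so ω = 2 arcsin(0.05374) ≈ 6.2°.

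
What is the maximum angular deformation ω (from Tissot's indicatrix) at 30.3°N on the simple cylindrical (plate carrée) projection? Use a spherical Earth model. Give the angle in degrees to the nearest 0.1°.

8.4°

In the plate carrée (x = Rλ, y = Rφ), meridians are true-scale (h = 1) and parallels are stretched by k = sec φ.
At 30.3°: h = 1.000, k = 1.158; principal scales a = 1.158, b = 1.000.
sin(ω/2) = (a − b)/(a + b) = 0.1582/2.158 = 0.07331, so ω = 2 arcsin(0.07331) ≈ 8.4°.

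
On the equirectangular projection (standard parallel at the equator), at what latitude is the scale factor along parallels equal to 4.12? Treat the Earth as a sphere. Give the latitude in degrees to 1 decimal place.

Plate carrée: h = 1, k = sec φ along parallels.
sec φ = 4.12  ⇒  cos φ = 0.2427  ⇒  φ ≈ 76.0°.

76.0°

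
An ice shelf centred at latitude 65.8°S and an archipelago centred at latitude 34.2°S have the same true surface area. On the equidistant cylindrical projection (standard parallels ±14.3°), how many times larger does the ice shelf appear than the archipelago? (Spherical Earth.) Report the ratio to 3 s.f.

2.02

With standard parallel φ₀ = 14.3°, the equirectangular projection gives x = Rλ cos φ₀, y = Rφ, so h = 1 and k = cos 14.3° / cos φ.
Areal scale at 65.8°: h·k = 1.000 × 2.364 = 2.364.
Areal scale at 34.2°: h·k = 1.000 × 1.172 = 1.172.
Ratio = 2.364/1.172 ≈ 2.02.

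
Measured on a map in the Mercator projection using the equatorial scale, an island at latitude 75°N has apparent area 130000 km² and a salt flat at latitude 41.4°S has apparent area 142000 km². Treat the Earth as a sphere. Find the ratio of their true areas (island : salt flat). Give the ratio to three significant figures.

Mercator's areal exaggeration is sec²φ; hence true area = (apparent area) · cos²φ.
True area of island: 130000 × cos²(75°) = 130000 × 0.06699 = 8708 km².
True area of salt flat: 142000 × cos²(41.4°) = 142000 × 0.5627 = 79900 km².
Ratio = 8708 / 79900 ≈ 0.109.

0.109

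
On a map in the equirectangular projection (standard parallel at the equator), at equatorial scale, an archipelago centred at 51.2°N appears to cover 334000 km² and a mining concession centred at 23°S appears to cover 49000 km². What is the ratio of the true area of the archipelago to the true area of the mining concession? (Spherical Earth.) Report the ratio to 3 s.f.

On the plate carrée, areal scale = h·k = 1 × sec φ, so true area = apparent × cos φ.
True area of archipelago: 334000 × cos(51.2°) = 334000 × 0.6266 = 209300 km².
True area of mining concession: 49000 × cos(23°) = 49000 × 0.9205 = 45100 km².
Ratio = 209300 / 45100 ≈ 4.64.

4.64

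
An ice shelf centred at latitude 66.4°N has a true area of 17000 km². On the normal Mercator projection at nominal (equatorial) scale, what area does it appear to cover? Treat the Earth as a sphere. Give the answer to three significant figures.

106000 km²

For Mercator, h = k = sec φ (a conformal cylindrical projection has a single point scale, 1/cos φ).
Areal scale = k² = sec²φ = 1/cos²(66.4°) = 1/0.4003² = 6.239.
Apparent area = 17000 × 6.239 ≈ 106000 km².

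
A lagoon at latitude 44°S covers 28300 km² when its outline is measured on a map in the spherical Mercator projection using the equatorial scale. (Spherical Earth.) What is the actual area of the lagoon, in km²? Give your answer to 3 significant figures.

The Mercator projection is conformal; its linear scale factor is the same in every direction and equals sec φ = 1/cos φ.
Areal scale = k² = sec²φ = 1/cos²(44°) = 1/0.7193² = 1.933.
True area = apparent / (areal scale) = 28300 / 1.933 ≈ 14600 km².

14600 km²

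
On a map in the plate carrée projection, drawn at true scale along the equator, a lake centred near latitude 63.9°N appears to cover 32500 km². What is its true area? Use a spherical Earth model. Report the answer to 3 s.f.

In the plate carrée (x = Rλ, y = Rφ), meridians are true-scale (h = 1) and parallels are stretched by k = sec φ.
Areal scale = h·k = 1 × sec φ; at 63.9°, h = 1.000, k = 2.273, so h·k = 2.273.
True area = apparent / (areal scale) = 32500 / 2.273 ≈ 14300 km².

14300 km²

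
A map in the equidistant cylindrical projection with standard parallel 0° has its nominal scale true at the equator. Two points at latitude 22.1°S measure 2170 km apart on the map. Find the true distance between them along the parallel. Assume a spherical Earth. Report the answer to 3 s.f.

2010 km

For the equirectangular projection with φ₀ = 0 (plate carrée), h = 1 along meridians and k = sec φ along parallels.
Along the parallel at 22.1°, map distances are exaggerated by k = sec 22.1° = 1.079.
True distance = 2170 / 1.079 = 2170 × cos 22.1° ≈ 2010 km.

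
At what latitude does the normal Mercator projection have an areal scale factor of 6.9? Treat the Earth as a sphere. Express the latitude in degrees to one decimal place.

67.6°

Mercator areal scale is sec²φ.
sec²φ = 6.9  ⇒  cos²φ = 0.1449  ⇒  cos φ = 0.3807.
φ = arccos(0.3807) ≈ 67.6°.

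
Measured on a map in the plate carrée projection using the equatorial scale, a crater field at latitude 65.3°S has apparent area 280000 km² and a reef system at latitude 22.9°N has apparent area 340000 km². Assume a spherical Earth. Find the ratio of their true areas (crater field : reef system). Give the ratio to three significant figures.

0.374

On the plate carrée, areal scale = h·k = 1 × sec φ, so true area = apparent × cos φ.
True area of crater field: 280000 × cos(65.3°) = 280000 × 0.4179 = 117000 km².
True area of reef system: 340000 × cos(22.9°) = 340000 × 0.9212 = 313200 km².
Ratio = 117000 / 313200 ≈ 0.374.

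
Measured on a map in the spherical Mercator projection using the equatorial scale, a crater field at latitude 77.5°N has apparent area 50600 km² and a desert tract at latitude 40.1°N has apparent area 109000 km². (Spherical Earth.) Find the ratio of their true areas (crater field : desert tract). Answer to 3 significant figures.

Mercator's areal exaggeration is sec²φ; hence true area = (apparent area) · cos²φ.
True area of crater field: 50600 × cos²(77.5°) = 50600 × 0.04685 = 2370 km².
True area of desert tract: 109000 × cos²(40.1°) = 109000 × 0.5851 = 63780 km².
Ratio = 2370 / 63780 ≈ 0.0372.

0.0372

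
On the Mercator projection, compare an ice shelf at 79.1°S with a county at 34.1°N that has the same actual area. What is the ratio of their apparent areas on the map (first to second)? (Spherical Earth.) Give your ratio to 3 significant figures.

19.2

Mercator areal scale is sec²φ.
At 79.1°: sec²(79.1°) = 1/0.1891² = 27.97.
At 34.1°: sec²(34.1°) = 1/0.8281² = 1.458.
Ratio = 27.97/1.458 = cos²(34.1°)/cos²(79.1°) ≈ 19.2.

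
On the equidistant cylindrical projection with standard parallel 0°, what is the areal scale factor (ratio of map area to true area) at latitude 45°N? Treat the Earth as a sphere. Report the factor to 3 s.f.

1.41

Plate carrée maps x = Rλ, y = Rφ. The meridian scale is h = 1 and the parallel scale is k = 1/cos φ = sec φ.
Areal scale = h·k = 1 × sec φ; at 45°, h = 1.000, k = 1.414, so h·k = 1.414.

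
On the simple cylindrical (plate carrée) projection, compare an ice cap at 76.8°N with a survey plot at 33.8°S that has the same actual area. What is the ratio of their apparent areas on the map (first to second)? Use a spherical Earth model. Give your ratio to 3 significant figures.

3.64

Plate carrée maps x = Rλ, y = Rφ. The meridian scale is h = 1 and the parallel scale is k = 1/cos φ = sec φ.
Areal scale at 76.8°: h·k = 1.000 × 4.379 = 4.379.
Areal scale at 33.8°: h·k = 1.000 × 1.203 = 1.203.
Ratio = 4.379/1.203 ≈ 3.64.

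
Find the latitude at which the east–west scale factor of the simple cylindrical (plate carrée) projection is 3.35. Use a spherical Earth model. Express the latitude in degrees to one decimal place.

72.6°

Plate carrée: h = 1, k = sec φ along parallels.
sec φ = 3.35  ⇒  cos φ = 0.2985  ⇒  φ ≈ 72.6°.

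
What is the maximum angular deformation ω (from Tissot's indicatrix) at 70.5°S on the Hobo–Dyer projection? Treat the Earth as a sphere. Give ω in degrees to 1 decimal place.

Hobo–Dyer is a cylindrical equal-area projection with standard parallels at ±37.5°. Cylindrical equal-area (φ₀ = 37.5°): h = cos φ / cos 37.5° along meridians, k = cos 37.5° / cos φ along parallels; h·k = 1.
At 70.5°: h = 0.4208, k = 2.377; principal scales a = 2.377, b = 0.4208.
sin(ω/2) = (a − b)/(a + b) = 1.956/2.797 = 0.6992, so ω = 2 arcsin(0.6992) ≈ 88.7°.

88.7°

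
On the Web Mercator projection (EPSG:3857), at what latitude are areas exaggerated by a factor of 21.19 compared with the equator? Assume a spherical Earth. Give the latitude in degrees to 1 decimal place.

Mercator areal scale is sec²φ.
sec²φ = 21.19  ⇒  cos²φ = 0.04719  ⇒  cos φ = 0.2172.
φ = arccos(0.2172) ≈ 77.5°.

77.5°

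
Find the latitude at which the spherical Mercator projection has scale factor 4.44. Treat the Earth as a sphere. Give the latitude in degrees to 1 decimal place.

Mercator scale is k = sec φ = 1/cos φ.
1/cos φ = 4.44  ⇒  cos φ = 0.2252  ⇒  φ = arccos(0.2252) ≈ 77.0°.

77.0°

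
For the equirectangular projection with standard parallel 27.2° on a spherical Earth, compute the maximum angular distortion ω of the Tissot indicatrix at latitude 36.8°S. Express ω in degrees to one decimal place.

In the equirectangular projection with standard parallel φ₀ = 27.2° (x = Rλ cos φ₀, y = Rφ), meridians are true-scale (h = 1) and the parallel scale is k = cos φ₀ / cos φ.
At 36.8°: h = 1.000, k = 1.111; principal scales a = 1.111, b = 1.000.
sin(ω/2) = (a − b)/(a + b) = 0.1108/2.111 = 0.05247, so ω = 2 arcsin(0.05247) ≈ 6.0°.

6.0°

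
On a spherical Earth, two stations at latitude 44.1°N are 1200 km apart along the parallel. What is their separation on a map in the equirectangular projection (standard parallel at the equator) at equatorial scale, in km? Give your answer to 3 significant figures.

1670 km

For the equirectangular projection with φ₀ = 0 (plate carrée), h = 1 along meridians and k = sec φ along parallels.
Along the parallel, k = sec 44.1° = 1/0.7181 = 1.393.
Map distance = 1200 × 1.393 ≈ 1670 km.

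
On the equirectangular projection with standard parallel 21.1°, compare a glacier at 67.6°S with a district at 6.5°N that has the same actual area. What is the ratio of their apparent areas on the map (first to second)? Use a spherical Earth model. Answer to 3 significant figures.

2.61

In the equirectangular projection with standard parallel φ₀ = 21.1° (x = Rλ cos φ₀, y = Rφ), meridians are true-scale (h = 1) and the parallel scale is k = cos φ₀ / cos φ.
Areal scale at 67.6°: h·k = 1.000 × 2.448 = 2.448.
Areal scale at 6.5°: h·k = 1.000 × 0.9390 = 0.9390.
Ratio = 2.448/0.9390 ≈ 2.61.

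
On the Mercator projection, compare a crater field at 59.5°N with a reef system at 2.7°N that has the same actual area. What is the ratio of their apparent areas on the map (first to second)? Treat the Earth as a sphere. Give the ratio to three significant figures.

Mercator areal scale is sec²φ.
At 59.5°: sec²(59.5°) = 1/0.5075² = 3.882.
At 2.7°: sec²(2.7°) = 1/0.9989² = 1.002.
Ratio = 3.882/1.002 = cos²(2.7°)/cos²(59.5°) ≈ 3.87.

3.87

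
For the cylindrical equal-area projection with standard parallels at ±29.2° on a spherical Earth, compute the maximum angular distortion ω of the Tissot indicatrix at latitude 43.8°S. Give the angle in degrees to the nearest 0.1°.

21.7°

Cylindrical equal-area (φ₀ = 29.2°): h = cos φ / cos 29.2° along meridians, k = cos 29.2° / cos φ along parallels; h·k = 1.
At 43.8°: h = 0.8268, k = 1.209; principal scales a = 1.209, b = 0.8268.
sin(ω/2) = (a − b)/(a + b) = 0.3826/2.036 = 0.1879, so ω = 2 arcsin(0.1879) ≈ 21.7°.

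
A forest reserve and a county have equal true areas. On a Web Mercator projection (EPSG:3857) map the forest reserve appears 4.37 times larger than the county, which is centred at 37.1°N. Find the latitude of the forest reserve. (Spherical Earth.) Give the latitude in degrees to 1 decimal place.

67.6°

For equal true areas on Mercator, apparent areas scale as sec²φ, so the ratio is cos²φ₂ / cos²φ₁.
cos²φ₂ / cos²φ₁ = 4.37  ⇒  cos φ₁ = cos 37.1° / √4.37 = 0.7976/2.090 = 0.3815.
φ₁ = arccos(0.3815) ≈ 67.6°.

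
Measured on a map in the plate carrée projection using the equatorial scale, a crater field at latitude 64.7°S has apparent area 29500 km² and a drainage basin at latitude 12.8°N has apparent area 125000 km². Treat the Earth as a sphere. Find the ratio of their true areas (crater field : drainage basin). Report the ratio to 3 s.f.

0.103

On the plate carrée, areal scale = h·k = 1 × sec φ, so true area = apparent × cos φ.
True area of crater field: 29500 × cos(64.7°) = 29500 × 0.4274 = 12610 km².
True area of drainage basin: 125000 × cos(12.8°) = 125000 × 0.9751 = 121900 km².
Ratio = 12610 / 121900 ≈ 0.103.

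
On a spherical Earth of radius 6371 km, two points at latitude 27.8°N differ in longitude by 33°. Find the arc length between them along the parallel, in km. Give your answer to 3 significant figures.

3250 km

Arc length along a parallel = R cos φ · Δλ (with Δλ in radians).
= 6371 × cos 27.8° × (33° × π/180) = 6371 × 0.8846 × 0.5760 ≈ 3250 km.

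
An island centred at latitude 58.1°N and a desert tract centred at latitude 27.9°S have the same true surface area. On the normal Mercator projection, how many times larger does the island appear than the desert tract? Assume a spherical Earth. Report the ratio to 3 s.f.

Mercator is conformal with k = sec φ, so areal scale = k² = sec²φ.
At 58.1°: sec²(58.1°) = 1/0.5284² = 3.581.
At 27.9°: sec²(27.9°) = 1/0.8838² = 1.280.
Ratio = 3.581/1.280 = cos²(27.9°)/cos²(58.1°) ≈ 2.80.

2.80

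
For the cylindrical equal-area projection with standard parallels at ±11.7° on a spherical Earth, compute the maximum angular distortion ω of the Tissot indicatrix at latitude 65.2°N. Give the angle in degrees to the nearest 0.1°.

87.2°

Cylindrical equal-area (φ₀ = 11.7°): h = cos φ / cos 11.7° along meridians, k = cos 11.7° / cos φ along parallels; h·k = 1.
At 65.2°: h = 0.4284, k = 2.335; principal scales a = 2.335, b = 0.4284.
sin(ω/2) = (a − b)/(a + b) = 1.906/2.763 = 0.6899, so ω = 2 arcsin(0.6899) ≈ 87.2°.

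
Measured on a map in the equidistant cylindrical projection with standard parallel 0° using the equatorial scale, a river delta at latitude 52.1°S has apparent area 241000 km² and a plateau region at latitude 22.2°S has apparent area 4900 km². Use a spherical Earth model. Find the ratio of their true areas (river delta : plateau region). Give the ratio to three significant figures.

On the plate carrée, areal scale = h·k = 1 × sec φ, so true area = apparent × cos φ.
True area of river delta: 241000 × cos(52.1°) = 241000 × 0.6143 = 148000 km².
True area of plateau region: 4900 × cos(22.2°) = 4900 × 0.9259 = 4537 km².
Ratio = 148000 / 4537 ≈ 32.6.

32.6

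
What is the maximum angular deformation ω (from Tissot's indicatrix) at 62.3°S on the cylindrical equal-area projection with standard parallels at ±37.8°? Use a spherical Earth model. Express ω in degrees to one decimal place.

58.1°

Cylindrical equal-area (φ₀ = 37.8°): h = cos φ / cos 37.8° along meridians, k = cos 37.8° / cos φ along parallels; h·k = 1.
At 62.3°: h = 0.5883, k = 1.700; principal scales a = 1.700, b = 0.5883.
sin(ω/2) = (a − b)/(a + b) = 1.112/2.288 = 0.4858, so ω = 2 arcsin(0.4858) ≈ 58.1°.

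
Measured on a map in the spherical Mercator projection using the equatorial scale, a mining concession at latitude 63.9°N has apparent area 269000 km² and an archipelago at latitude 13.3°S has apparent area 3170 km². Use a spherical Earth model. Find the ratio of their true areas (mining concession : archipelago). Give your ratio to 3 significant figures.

17.3

Mercator's areal exaggeration is sec²φ; hence true area = (apparent area) · cos²φ.
True area of mining concession: 269000 × cos²(63.9°) = 269000 × 0.1935 = 52060 km².
True area of archipelago: 3170 × cos²(13.3°) = 3170 × 0.9471 = 3002 km².
Ratio = 52060 / 3002 ≈ 17.3.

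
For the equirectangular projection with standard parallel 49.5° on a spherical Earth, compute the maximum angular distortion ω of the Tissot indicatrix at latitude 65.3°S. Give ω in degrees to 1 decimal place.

The equidistant cylindrical projection with φ₀ = 49.5° has h = 1 (meridians true) and k = cos φ₀ / cos φ along parallels.
At 65.3°: h = 1.000, k = 1.554; principal scales a = 1.554, b = 1.000.
sin(ω/2) = (a − b)/(a + b) = 0.5542/2.554 = 0.2170, so ω = 2 arcsin(0.2170) ≈ 25.1°.

25.1°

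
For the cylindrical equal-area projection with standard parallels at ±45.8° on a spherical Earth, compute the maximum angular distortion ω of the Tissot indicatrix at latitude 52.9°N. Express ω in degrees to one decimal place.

A cylindrical equal-area projection with standard parallel φ₀ has meridian scale h = cos φ / cos φ₀ and parallel scale k = cos φ₀ / cos φ (so areas are preserved, h·k = 1).
At 52.9°: h = 0.8652, k = 1.156; principal scales a = 1.156, b = 0.8652.
sin(ω/2) = (a − b)/(a + b) = 0.2905/2.021 = 0.1438, so ω = 2 arcsin(0.1438) ≈ 16.5°.

16.5°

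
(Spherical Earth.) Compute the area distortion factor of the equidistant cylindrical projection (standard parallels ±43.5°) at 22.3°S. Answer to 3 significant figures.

In the equirectangular projection with standard parallel φ₀ = 43.5° (x = Rλ cos φ₀, y = Rφ), meridians are true-scale (h = 1) and the parallel scale is k = cos φ₀ / cos φ.
Areal scale = h·k = 1 × cos φ₀ / cos φ; at 22.3°, h = 1.000, k = 0.7840, so h·k = 0.7840.

0.784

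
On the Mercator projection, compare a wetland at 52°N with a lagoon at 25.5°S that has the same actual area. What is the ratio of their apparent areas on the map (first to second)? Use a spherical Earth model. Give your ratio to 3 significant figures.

On Mercator, area is exaggerated by sec²φ = 1/cos²φ.
At 52°: sec²(52°) = 1/0.6157² = 2.638.
At 25.5°: sec²(25.5°) = 1/0.9026² = 1.228.
Ratio = 2.638/1.228 = cos²(25.5°)/cos²(52°) ≈ 2.15.

2.15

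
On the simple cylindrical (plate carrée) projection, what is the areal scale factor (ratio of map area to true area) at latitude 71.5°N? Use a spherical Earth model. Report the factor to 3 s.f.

3.15

Plate carrée maps x = Rλ, y = Rφ. The meridian scale is h = 1 and the parallel scale is k = 1/cos φ = sec φ.
Areal scale = h·k = 1 × sec φ; at 71.5°, h = 1.000, k = 3.152, so h·k = 3.152.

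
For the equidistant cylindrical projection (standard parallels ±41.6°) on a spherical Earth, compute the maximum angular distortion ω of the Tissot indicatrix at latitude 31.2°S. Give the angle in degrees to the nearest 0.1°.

In the equirectangular projection with standard parallel φ₀ = 41.6° (x = Rλ cos φ₀, y = Rφ), meridians are true-scale (h = 1) and the parallel scale is k = cos φ₀ / cos φ.
At 31.2°: h = 1.000, k = 0.8742; principal scales a = 1.000, b = 0.8742.
sin(ω/2) = (a − b)/(a + b) = 0.1258/1.874 = 0.06710, so ω = 2 arcsin(0.06710) ≈ 7.7°.

7.7°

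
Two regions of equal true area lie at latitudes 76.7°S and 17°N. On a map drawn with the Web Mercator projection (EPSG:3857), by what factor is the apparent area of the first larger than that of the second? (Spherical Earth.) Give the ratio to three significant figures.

17.3

Mercator is conformal with k = sec φ, so areal scale = k² = sec²φ.
At 76.7°: sec²(76.7°) = 1/0.2300² = 18.90.
At 17°: sec²(17°) = 1/0.9563² = 1.093.
Ratio = 18.90/1.093 = cos²(17°)/cos²(76.7°) ≈ 17.3.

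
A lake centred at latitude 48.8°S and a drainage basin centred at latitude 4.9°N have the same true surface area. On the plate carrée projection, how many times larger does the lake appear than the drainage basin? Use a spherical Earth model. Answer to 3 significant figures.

In the plate carrée (x = Rλ, y = Rφ), meridians are true-scale (h = 1) and parallels are stretched by k = sec φ.
Areal scale at 48.8°: h·k = 1.000 × 1.518 = 1.518.
Areal scale at 4.9°: h·k = 1.000 × 1.004 = 1.004.
Ratio = 1.518/1.004 ≈ 1.51.

1.51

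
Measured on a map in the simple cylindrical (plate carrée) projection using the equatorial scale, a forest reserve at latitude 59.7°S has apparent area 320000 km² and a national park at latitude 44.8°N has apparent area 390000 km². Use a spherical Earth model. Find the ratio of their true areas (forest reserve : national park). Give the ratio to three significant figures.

Plate carrée has h = 1 and k = sec φ, giving areal scale sec φ; true area = (apparent area) · cos φ.
True area of forest reserve: 320000 × cos(59.7°) = 320000 × 0.5045 = 161400 km².
True area of national park: 390000 × cos(44.8°) = 390000 × 0.7096 = 276700 km².
Ratio = 161400 / 276700 ≈ 0.583.

0.583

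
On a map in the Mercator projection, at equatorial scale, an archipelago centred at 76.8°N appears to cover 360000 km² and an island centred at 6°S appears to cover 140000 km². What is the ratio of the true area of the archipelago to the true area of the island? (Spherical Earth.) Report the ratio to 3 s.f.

0.136

On Mercator the areal scale is sec²φ, so true area = apparent × cos²φ.
True area of archipelago: 360000 × cos²(76.8°) = 360000 × 0.05214 = 18770 km².
True area of island: 140000 × cos²(6°) = 140000 × 0.9891 = 138500 km².
Ratio = 18770 / 138500 ≈ 0.136.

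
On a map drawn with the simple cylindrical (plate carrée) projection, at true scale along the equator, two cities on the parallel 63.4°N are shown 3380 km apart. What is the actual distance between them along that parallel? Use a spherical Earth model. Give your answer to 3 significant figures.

Plate carrée maps x = Rλ, y = Rφ. The meridian scale is h = 1 and the parallel scale is k = 1/cos φ = sec φ.
Along the parallel at 63.4°, map distances are exaggerated by k = sec 63.4° = 2.233.
True distance = 3380 / 2.233 = 3380 × cos 63.4° ≈ 1510 km.

1510 km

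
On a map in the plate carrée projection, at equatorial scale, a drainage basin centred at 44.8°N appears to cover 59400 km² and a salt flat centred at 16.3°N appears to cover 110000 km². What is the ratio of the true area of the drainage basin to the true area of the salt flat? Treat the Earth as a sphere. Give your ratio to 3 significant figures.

Plate carrée has h = 1 and k = sec φ, giving areal scale sec φ; true area = (apparent area) · cos φ.
True area of drainage basin: 59400 × cos(44.8°) = 59400 × 0.7096 = 42150 km².
True area of salt flat: 110000 × cos(16.3°) = 110000 × 0.9598 = 105600 km².
Ratio = 42150 / 105600 ≈ 0.399.

0.399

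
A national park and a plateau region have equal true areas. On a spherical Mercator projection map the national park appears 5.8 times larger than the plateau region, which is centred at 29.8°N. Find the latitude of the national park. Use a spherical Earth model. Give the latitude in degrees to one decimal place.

68.9°

For equal true areas on Mercator, apparent areas scale as sec²φ, so the ratio is cos²φ₂ / cos²φ₁.
cos²φ₂ / cos²φ₁ = 5.8  ⇒  cos φ₁ = cos 29.8° / √5.8 = 0.8678/2.408 = 0.3603.
φ₁ = arccos(0.3603) ≈ 68.9°.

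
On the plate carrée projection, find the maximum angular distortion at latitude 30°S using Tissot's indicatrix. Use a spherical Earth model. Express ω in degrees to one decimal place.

For the equirectangular projection with φ₀ = 0 (plate carrée), h = 1 along meridians and k = sec φ along parallels.
At 30°: h = 1.000, k = 1.155; principal scales a = 1.155, b = 1.000.
sin(ω/2) = (a − b)/(a + b) = 0.1547/2.155 = 0.07180, so ω = 2 arcsin(0.07180) ≈ 8.2°.

8.2°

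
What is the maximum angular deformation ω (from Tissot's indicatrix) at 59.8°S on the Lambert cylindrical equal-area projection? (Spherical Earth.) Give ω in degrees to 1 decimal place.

73.2°

The Lambert cylindrical equal-area projection is the cylindrical equal-area projection with its standard parallel at the equator (φ₀ = 0). A cylindrical equal-area projection with standard parallel φ₀ has meridian scale h = cos φ / cos φ₀ and parallel scale k = cos φ₀ / cos φ (so areas are preserved, h·k = 1).
At 59.8°: h = 0.5030, k = 1.988; principal scales a = 1.988, b = 0.5030.
sin(ω/2) = (a − b)/(a + b) = 1.485/2.491 = 0.5961, so ω = 2 arcsin(0.5961) ≈ 73.2°.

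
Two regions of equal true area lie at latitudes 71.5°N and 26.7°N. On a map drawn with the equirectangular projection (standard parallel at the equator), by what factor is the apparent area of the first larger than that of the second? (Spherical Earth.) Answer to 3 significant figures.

2.82

In the plate carrée (x = Rλ, y = Rφ), meridians are true-scale (h = 1) and parallels are stretched by k = sec φ.
Areal scale at 71.5°: h·k = 1.000 × 3.152 = 3.152.
Areal scale at 26.7°: h·k = 1.000 × 1.119 = 1.119.
Ratio = 3.152/1.119 ≈ 2.82.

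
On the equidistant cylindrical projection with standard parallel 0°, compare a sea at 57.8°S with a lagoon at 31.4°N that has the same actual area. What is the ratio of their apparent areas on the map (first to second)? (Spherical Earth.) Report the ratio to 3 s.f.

For the equirectangular projection with φ₀ = 0 (plate carrée), h = 1 along meridians and k = sec φ along parallels.
Areal scale at 57.8°: h·k = 1.000 × 1.877 = 1.877.
Areal scale at 31.4°: h·k = 1.000 × 1.172 = 1.172.
Ratio = 1.877/1.172 ≈ 1.60.

1.60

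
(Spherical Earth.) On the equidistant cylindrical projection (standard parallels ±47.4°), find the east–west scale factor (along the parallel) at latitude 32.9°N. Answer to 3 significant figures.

With standard parallel φ₀ = 47.4°, the equirectangular projection gives x = Rλ cos φ₀, y = Rφ, so h = 1 and k = cos 47.4° / cos φ.
k = cos 47.4° / cos 32.9° = 0.6769/0.8396 = 0.8062.

0.806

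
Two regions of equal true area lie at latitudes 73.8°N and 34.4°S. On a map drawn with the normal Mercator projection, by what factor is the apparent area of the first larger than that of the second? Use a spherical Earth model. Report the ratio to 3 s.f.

Mercator areal scale is sec²φ.
At 73.8°: sec²(73.8°) = 1/0.2790² = 12.85.
At 34.4°: sec²(34.4°) = 1/0.8251² = 1.469.
Ratio = 12.85/1.469 = cos²(34.4°)/cos²(73.8°) ≈ 8.75.

8.75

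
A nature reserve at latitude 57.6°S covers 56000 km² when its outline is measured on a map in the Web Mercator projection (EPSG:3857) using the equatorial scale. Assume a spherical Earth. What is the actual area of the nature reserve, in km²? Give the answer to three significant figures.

For Mercator, h = k = sec φ (a conformal cylindrical projection has a single point scale, 1/cos φ).
Areal scale = k² = sec²φ = 1/cos²(57.6°) = 1/0.5358² = 3.483.
True area = apparent / (areal scale) = 56000 / 3.483 ≈ 16100 km².

16100 km²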